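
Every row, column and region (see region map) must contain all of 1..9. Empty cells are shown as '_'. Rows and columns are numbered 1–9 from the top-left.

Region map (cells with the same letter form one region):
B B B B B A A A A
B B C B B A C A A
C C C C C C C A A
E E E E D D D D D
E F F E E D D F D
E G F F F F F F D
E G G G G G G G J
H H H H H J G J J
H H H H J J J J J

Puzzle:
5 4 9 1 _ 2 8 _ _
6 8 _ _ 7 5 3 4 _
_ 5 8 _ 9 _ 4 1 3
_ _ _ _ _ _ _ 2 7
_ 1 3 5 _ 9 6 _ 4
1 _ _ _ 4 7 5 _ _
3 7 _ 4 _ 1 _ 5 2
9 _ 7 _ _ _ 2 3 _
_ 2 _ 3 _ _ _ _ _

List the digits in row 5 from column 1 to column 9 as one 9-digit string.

row 1, column 5 = 3 (sole candidate).
row 1, column 9 = 6 (sole candidate).
row 2, column 4 = 2 (sole candidate).
row 2, column 9 = 9 (sole candidate).
row 3, column 6 = 6 (sole candidate).
row 4, column 7 = 1 (sole candidate).
row 5, column 8 = 8: row 5 has {1,3,4,5,6,9}; col 8 has {1,2,3,4,5}; region has {1,3,4,5,7} → only 8 remains.
row 6, column 9 = 8 (sole candidate).
row 7, column 3 = 6 (sole candidate).
row 7, column 5 = 8 (sole candidate).
row 7, column 7 = 9 (sole candidate).
row 8, column 2 = 6 (sole candidate).
row 8, column 4 = 8 (sole candidate).
row 8, column 6 = 4 (sole candidate).
row 9, column 1 = 4 (sole candidate).
row 9, column 6 = 8 (sole candidate).
row 9, column 7 = 7 (sole candidate).
row 1, column 8 = 7 (sole candidate).
row 2, column 3 = 1 (sole candidate).
row 3, column 4 = 7 (sole candidate).
row 4, column 1 = 8 (sole candidate).
row 4, column 2 = 9 (sole candidate).
row 4, column 3 = 4 (sole candidate).
row 4, column 4 = 6 (sole candidate).
row 4, column 5 = 5 (sole candidate).
row 4, column 6 = 3 (sole candidate).
row 5, column 5 = 2: row 5 has {1,3,4,5,6,8,9}; col 5 has {3,4,5,7,8,9}; region has {1,3,4,5,6,8,9} → only 2 remains.
row 6, column 2 = 3 (sole candidate).
row 6, column 3 = 2 (sole candidate).
row 6, column 4 = 9 (sole candidate).
row 6, column 8 = 6 (sole candidate).
row 8, column 5 = 1 (sole candidate).
row 8, column 9 = 5 (sole candidate).
row 9, column 3 = 5 (sole candidate).
row 9, column 5 = 6 (sole candidate).
row 9, column 8 = 9 (sole candidate).
row 9, column 9 = 1 (sole candidate).
row 3, column 1 = 2 (sole candidate).
row 5, column 1 = 7: row 5 has {1,2,3,4,5,6,8,9}; col 1 has {1,2,3,4,5,6,8,9}; region has {1,2,3,4,5,6,8,9} → only 7 remains.

713529684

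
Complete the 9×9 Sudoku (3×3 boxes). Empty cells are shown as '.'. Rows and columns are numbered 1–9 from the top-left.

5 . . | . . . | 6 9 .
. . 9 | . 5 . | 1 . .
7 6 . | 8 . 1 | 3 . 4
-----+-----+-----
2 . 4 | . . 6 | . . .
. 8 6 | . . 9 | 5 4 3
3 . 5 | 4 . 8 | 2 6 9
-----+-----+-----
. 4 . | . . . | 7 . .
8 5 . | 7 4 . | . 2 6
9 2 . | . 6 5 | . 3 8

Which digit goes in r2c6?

r2c1 = 4 (sole candidate).
r2c2 = 3 (sole candidate).
r3c3 = 2 (sole candidate).
r3c5 = 9 (sole candidate).
r3c8 = 5 (sole candidate).
r4c7 = 8 (sole candidate).
r5c1 = 1 (sole candidate).
r5c4 = 2 (sole candidate).
r5c5 = 7 (sole candidate).
r6c2 = 7 (sole candidate).
r6c5 = 1 (sole candidate).
r7c1 = 6 (sole candidate).
r7c8 = 1 (sole candidate).
r7c9 = 5 (sole candidate).
r8c6 = 3 (sole candidate).
r8c7 = 9 (sole candidate).
r9c4 = 1 (sole candidate).
r9c7 = 4 (sole candidate).
r1c2 = 1 (sole candidate).
r1c3 = 8 (sole candidate).
r1c4 = 3 (sole candidate).
r1c5 = 2 (sole candidate).
r1c9 = 7 (sole candidate).
r2c4 = 6 (sole candidate).
r2c6 = 7: row 2 has {1,3,4,5,6,9}; col 6 has {1,3,5,6,8,9}; box has {1,2,3,5,6,8,9} → only 7 remains.

7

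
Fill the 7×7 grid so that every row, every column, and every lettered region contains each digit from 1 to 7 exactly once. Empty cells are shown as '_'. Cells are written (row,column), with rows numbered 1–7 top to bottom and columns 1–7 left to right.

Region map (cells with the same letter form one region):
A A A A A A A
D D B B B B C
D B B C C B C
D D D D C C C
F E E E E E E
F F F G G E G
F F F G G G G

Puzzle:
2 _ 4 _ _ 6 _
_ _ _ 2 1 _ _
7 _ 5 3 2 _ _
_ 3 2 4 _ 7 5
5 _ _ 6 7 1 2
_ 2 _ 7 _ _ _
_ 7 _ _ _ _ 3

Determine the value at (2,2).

(2,1) = 6 (sole candidate).
(2,2) = 5: row 2 has {1,2,6}; col 2 has {2,3,7}; region has {2,3,4,6,7} → only 5 remains.

5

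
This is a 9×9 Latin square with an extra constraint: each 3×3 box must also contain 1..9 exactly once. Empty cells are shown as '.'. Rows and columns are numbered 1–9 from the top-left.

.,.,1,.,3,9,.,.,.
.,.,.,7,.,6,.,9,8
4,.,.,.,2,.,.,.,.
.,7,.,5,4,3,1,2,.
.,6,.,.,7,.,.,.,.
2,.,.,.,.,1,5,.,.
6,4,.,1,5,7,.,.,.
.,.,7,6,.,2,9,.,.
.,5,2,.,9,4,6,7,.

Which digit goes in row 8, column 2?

row 2, column 5 = 1: row 2 has {6,7,8,9}; col 5 has {2,3,4,5,7,9}; box has {2,3,6,7,9} → only 1 remains.
row 3, column 4 = 8: row 3 has {2,4}; col 4 has {1,5,6,7}; box has {1,2,3,6,7,9} → only 8 remains.
row 3, column 6 = 5: row 3 has {2,4,8}; col 6 has {1,2,3,4,6,7,9}; box has {1,2,3,6,7,8,9} → only 5 remains.
row 5, column 6 = 8: row 5 has {6,7}; col 6 has {1,2,3,4,5,6,7,9}; box has {1,3,4,5,7} → only 8 remains.
row 6, column 4 = 9: row 6 has {1,2,5}; col 4 has {1,5,6,7,8}; box has {1,3,4,5,7,8} → only 9 remains.
row 6, column 5 = 6: row 6 has {1,2,5,9}; col 5 has {1,2,3,4,5,7,9}; box has {1,3,4,5,7,8,9} → only 6 remains.
row 8, column 5 = 8: row 8 has {2,6,7,9}; col 5 has {1,2,3,4,5,6,7,9}; box has {1,2,4,5,6,7,9} → only 8 remains.
row 9, column 4 = 3: row 9 has {2,4,5,6,7,9}; col 4 has {1,5,6,7,8,9}; box has {1,2,4,5,6,7,8,9} → only 3 remains.
row 9, column 9 = 1: row 9 has {2,3,4,5,6,7,9}; col 9 has {8}; box has {6,7,9} → only 1 remains.
row 1, column 4 = 4: row 1 has {1,3,9}; col 4 has {1,3,5,6,7,8,9}; box has {1,2,3,5,6,7,8,9} → only 4 remains.
row 5, column 4 = 2: row 5 has {6,7,8}; col 4 has {1,3,4,5,6,7,8,9}; box has {1,3,4,5,6,7,8,9} → only 2 remains.
row 9, column 1 = 8: row 9 has {1,2,3,4,5,6,7,9}; col 1 has {2,4,6}; box has {2,4,5,6,7} → only 8 remains.
row 4, column 1 = 9: row 4 has {1,2,3,4,5,7}; col 1 has {2,4,6,8}; box has {2,6,7} → only 9 remains.
row 4, column 3 = 8: row 4 has {1,2,3,4,5,7,9}; col 3 has {1,2,7}; box has {2,6,7,9} → only 8 remains.
row 4, column 9 = 6: row 4 has {1,2,3,4,5,7,8,9}; col 9 has {1,8}; box has {1,2,5} → only 6 remains.
row 6, column 2 = 3: row 6 has {1,2,5,6,9}; col 2 has {4,5,6,7}; box has {2,6,7,8,9} → only 3 remains.
row 6, column 3 = 4: row 6 has {1,2,3,5,6,9}; col 3 has {1,2,7,8}; box has {2,3,6,7,8,9} → only 4 remains.
row 6, column 8 = 8: row 6 has {1,2,3,4,5,6,9}; col 8 has {2,7,9}; box has {1,2,5,6} → only 8 remains.
row 6, column 9 = 7: row 6 has {1,2,3,4,5,6,8,9}; col 9 has {1,6,8}; box has {1,2,5,6,8} → only 7 remains.
row 7, column 8 = 3: row 7 has {1,4,5,6,7}; col 8 has {2,7,8,9}; box has {1,6,7,9} → only 3 remains.
row 7, column 9 = 2: row 7 has {1,3,4,5,6,7}; col 9 has {1,6,7,8}; box has {1,3,6,7,9} → only 2 remains.
row 8, column 2 = 1: row 8 has {2,6,7,8,9}; col 2 has {3,4,5,6,7}; box has {2,4,5,6,7,8} → only 1 remains.

1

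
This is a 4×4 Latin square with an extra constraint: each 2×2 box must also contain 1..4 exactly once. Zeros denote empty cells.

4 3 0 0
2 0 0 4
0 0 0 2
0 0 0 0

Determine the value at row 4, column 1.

row 1, column 4 = 1 (sole candidate).
row 2, column 2 = 1 (sole candidate).
row 2, column 3 = 3 (sole candidate).
row 3, column 2 = 4 (sole candidate).
row 3, column 3 = 1 (sole candidate).
row 4, column 2 = 2 (sole candidate).
row 4, column 3 = 4 (sole candidate).
row 4, column 4 = 3 (sole candidate).
row 1, column 3 = 2 (sole candidate).
row 3, column 1 = 3 (sole candidate).
row 4, column 1 = 1: row 4 has {2,3,4}; col 1 has {2,3,4}; box has {2,3,4} → only 1 remains.

1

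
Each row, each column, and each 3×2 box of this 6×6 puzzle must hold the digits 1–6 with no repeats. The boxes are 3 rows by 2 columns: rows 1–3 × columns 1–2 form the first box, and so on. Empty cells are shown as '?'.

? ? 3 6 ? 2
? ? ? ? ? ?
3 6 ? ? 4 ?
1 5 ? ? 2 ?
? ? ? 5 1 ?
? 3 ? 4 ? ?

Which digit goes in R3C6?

1

R1C5 = 5 (sole candidate).
R3C6 = 1: row 3 has {3,4,6}; col 6 has {2}; box has {2,4,5} → only 1 remains.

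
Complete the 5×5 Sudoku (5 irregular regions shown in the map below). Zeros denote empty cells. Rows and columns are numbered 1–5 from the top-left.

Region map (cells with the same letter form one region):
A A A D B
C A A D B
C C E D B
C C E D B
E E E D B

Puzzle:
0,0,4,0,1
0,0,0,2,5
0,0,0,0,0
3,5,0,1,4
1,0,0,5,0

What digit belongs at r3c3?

r1c4 = 3: row 1 has {1,4}; col 4 has {1,2,5}; region has {1,2,5} → only 3 remains.
r2c1 = 4: row 2 has {2,5}; col 1 has {1,3}; region has {3,5} → only 4 remains.
r3c1 = 2: row 3 has {}; col 1 has {1,3,4}; region has {3,4,5} → only 2 remains.
r3c2 = 1: row 3 has {2}; col 2 has {5}; region has {2,3,4,5} → only 1 remains.
r3c4 = 4: row 3 has {1,2}; col 4 has {1,2,3,5}; region has {1,2,3,5} → only 4 remains.
r3c5 = 3: row 3 has {1,2,4}; col 5 has {1,4,5}; region has {1,4,5} → only 3 remains.
r4c3 = 2: row 4 has {1,3,4,5}; col 3 has {4}; region has {1} → only 2 remains.
r5c3 = 3: row 5 has {1,5}; col 3 has {2,4}; region has {1,2} → only 3 remains.
r5c5 = 2: row 5 has {1,3,5}; col 5 has {1,3,4,5}; region has {1,3,4,5} → only 2 remains.
r1c1 = 5: row 1 has {1,3,4}; col 1 has {1,2,3,4}; region has {4} → only 5 remains.
r1c2 = 2: row 1 has {1,3,4,5}; col 2 has {1,5}; region has {4,5} → only 2 remains.
r2c2 = 3: row 2 has {2,4,5}; col 2 has {1,2,5}; region has {2,4,5} → only 3 remains.
r2c3 = 1: row 2 has {2,3,4,5}; col 3 has {2,3,4}; region has {2,3,4,5} → only 1 remains.
r3c3 = 5: row 3 has {1,2,3,4}; col 3 has {1,2,3,4}; region has {1,2,3} → only 5 remains.

5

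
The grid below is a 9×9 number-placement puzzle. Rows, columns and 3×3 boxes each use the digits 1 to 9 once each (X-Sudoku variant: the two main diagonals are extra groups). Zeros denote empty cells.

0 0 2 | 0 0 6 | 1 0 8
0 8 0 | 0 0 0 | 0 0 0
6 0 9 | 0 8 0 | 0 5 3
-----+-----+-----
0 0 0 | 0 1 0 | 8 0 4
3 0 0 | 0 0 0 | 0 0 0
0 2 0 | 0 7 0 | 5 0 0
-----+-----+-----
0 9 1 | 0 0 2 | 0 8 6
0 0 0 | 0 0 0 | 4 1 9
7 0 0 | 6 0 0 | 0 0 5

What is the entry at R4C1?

9

R1C1 = 4 (sole candidate).
R3C7 = 2 (sole candidate).
R5C5 = 6 (sole candidate).
R6C6 = 3 (sole candidate).
R6C9 = 1 (sole candidate).
R7C1 = 5 (sole candidate).
R7C7 = 7 (sole candidate).
R8C2 = 3 (sole candidate).
R8C5 = 5 (sole candidate).
R9C2 = 4 (sole candidate).
R9C3 = 8 (sole candidate).
R9C7 = 3 (sole candidate).
R9C8 = 2 (sole candidate).
R2C1 = 1 (sole candidate).
R2C9 = 7 (sole candidate).
R3C2 = 7 (sole candidate).
R4C1 = 9: row 4 has {1,4,8}; col 1 has {1,3,4,5,6,7}; box has {2,3} → only 9 remains.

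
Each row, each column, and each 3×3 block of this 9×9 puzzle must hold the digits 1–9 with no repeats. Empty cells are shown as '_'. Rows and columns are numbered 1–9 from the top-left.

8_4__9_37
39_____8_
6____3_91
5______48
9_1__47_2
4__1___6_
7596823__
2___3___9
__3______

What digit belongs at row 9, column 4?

row 5, column 8 = 5: row 5 has {1,2,4,7,9}; col 8 has {3,4,6,8,9}; box has {2,4,6,7,8} → only 5 remains.
row 6, column 7 = 9: row 6 has {1,4,6}; col 7 has {3,7}; box has {2,4,5,6,7,8} → only 9 remains.
row 6, column 9 = 3: row 6 has {1,4,6,9}; col 9 has {1,2,7,8,9}; box has {2,4,5,6,7,8,9} → only 3 remains.
row 7, column 8 = 1: row 7 has {2,3,5,6,7,8,9}; col 8 has {3,4,5,6,8,9}; box has {3,9} → only 1 remains.
row 7, column 9 = 4: row 7 has {1,2,3,5,6,7,8,9}; col 9 has {1,2,3,7,8,9}; box has {1,3,9} → only 4 remains.
row 8, column 8 = 7: row 8 has {2,3,9}; col 8 has {1,3,4,5,6,8,9}; box has {1,3,4,9} → only 7 remains.
row 9, column 1 = 1: row 9 has {3}; col 1 has {2,3,4,5,6,7,8,9}; box has {2,3,5,7,9} → only 1 remains.
row 9, column 8 = 2: row 9 has {1,3}; col 8 has {1,3,4,5,6,7,8,9}; box has {1,3,4,7,9} → only 2 remains.
row 4, column 7 = 1: row 4 has {4,5,8}; col 7 has {3,7,9}; box has {2,3,4,5,6,7,8,9} → only 1 remains.
row 5, column 5 = 6: row 5 has {1,2,4,5,7,9}; col 5 has {3,8}; box has {1,4} → only 6 remains.
row 4, column 6 = 7: row 4 has {1,4,5,8}; col 6 has {2,3,4,9}; box has {1,4,6} → only 7 remains.
row 9, column 6 = 5: row 9 has {1,2,3}; col 6 has {2,3,4,7,9}; box has {2,3,6,8} → only 5 remains.
row 9, column 9 = 6: row 9 has {1,2,3,5}; col 9 has {1,2,3,4,7,8,9}; box has {1,2,3,4,7,9} → only 6 remains.
row 2, column 9 = 5: row 2 has {3,8,9}; col 9 has {1,2,3,4,6,7,8,9}; box has {1,3,7,8,9} → only 5 remains.
row 6, column 6 = 8: row 6 has {1,3,4,6,9}; col 6 has {2,3,4,5,7,9}; box has {1,4,6,7} → only 8 remains.
row 8, column 4 = 4: row 8 has {2,3,7,9}; col 4 has {1,6}; box has {2,3,5,6,8} → only 4 remains.
row 8, column 6 = 1: row 8 has {2,3,4,7,9}; col 6 has {2,3,4,5,7,8,9}; box has {2,3,4,5,6,8} → only 1 remains.
row 9, column 7 = 8: row 9 has {1,2,3,5,6}; col 7 has {1,3,7,9}; box has {1,2,3,4,6,7,9} → only 8 remains.
row 2, column 6 = 6: row 2 has {3,5,8,9}; col 6 has {1,2,3,4,5,7,8,9}; box has {3,9} → only 6 remains.
row 5, column 4 = 3: row 5 has {1,2,4,5,6,7,9}; col 4 has {1,4,6}; box has {1,4,6,7,8} → only 3 remains.
row 8, column 7 = 5: row 8 has {1,2,3,4,7,9}; col 7 has {1,3,7,8,9}; box has {1,2,3,4,6,7,8,9} → only 5 remains.
row 9, column 2 = 4: row 9 has {1,2,3,5,6,8}; col 2 has {5,9}; box has {1,2,3,5,7,9} → only 4 remains.
row 5, column 2 = 8: row 5 has {1,2,3,4,5,6,7,9}; col 2 has {4,5,9}; box has {1,4,5,9} → only 8 remains.
row 8, column 2 = 6: row 8 has {1,2,3,4,5,7,9}; col 2 has {4,5,8,9}; box has {1,2,3,4,5,7,9} → only 6 remains.
row 8, column 3 = 8: row 8 has {1,2,3,4,5,6,7,9}; col 3 has {1,3,4,9}; box has {1,2,3,4,5,6,7,9} → only 8 remains.
row 1, column 7 = 6: in row 1, 6 can only go here (every other open cell in that row sees a 6).
row 2, column 5 = 1: in row 2, 1 can only go here (every other open cell in that row sees a 1).
row 1, column 2 = 1: in row 1, 1 can only go here (every other open cell in that row sees a 1).
row 2, column 7 = 4: in row 2, 4 can only go here (every other open cell in that row sees a 4).
row 3, column 7 = 2: row 3 has {1,3,6,9}; col 7 has {1,3,4,5,6,7,8,9}; box has {1,3,4,5,6,7,8,9} → only 2 remains.
row 3, column 2 = 7: row 3 has {1,2,3,6,9}; col 2 has {1,4,5,6,8,9}; box has {1,3,4,6,8,9} → only 7 remains.
row 3, column 3 = 5: row 3 has {1,2,3,6,7,9}; col 3 has {1,3,4,8,9}; box has {1,3,4,6,7,8,9} → only 5 remains.
row 3, column 4 = 8: row 3 has {1,2,3,5,6,7,9}; col 4 has {1,3,4,6}; box has {1,3,6,9} → only 8 remains.
row 3, column 5 = 4: row 3 has {1,2,3,5,6,7,8,9}; col 5 has {1,3,6,8}; box has {1,3,6,8,9} → only 4 remains.
row 6, column 2 = 2: row 6 has {1,3,4,6,8,9}; col 2 has {1,4,5,6,7,8,9}; box has {1,4,5,8,9} → only 2 remains.
row 6, column 3 = 7: row 6 has {1,2,3,4,6,8,9}; col 3 has {1,3,4,5,8,9}; box has {1,2,4,5,8,9} → only 7 remains.
row 6, column 5 = 5: row 6 has {1,2,3,4,6,7,8,9}; col 5 has {1,3,4,6,8}; box has {1,3,4,6,7,8} → only 5 remains.
row 1, column 5 = 2: row 1 has {1,3,4,6,7,8,9}; col 5 has {1,3,4,5,6,8}; box has {1,3,4,6,8,9} → only 2 remains.
row 2, column 3 = 2: row 2 has {1,3,4,5,6,8,9}; col 3 has {1,3,4,5,7,8,9}; box has {1,3,4,5,6,7,8,9} → only 2 remains.
row 2, column 4 = 7: row 2 has {1,2,3,4,5,6,8,9}; col 4 has {1,3,4,6,8}; box has {1,2,3,4,6,8,9} → only 7 remains.
row 4, column 2 = 3: row 4 has {1,4,5,7,8}; col 2 has {1,2,4,5,6,7,8,9}; box has {1,2,4,5,7,8,9} → only 3 remains.
row 4, column 3 = 6: row 4 has {1,3,4,5,7,8}; col 3 has {1,2,3,4,5,7,8,9}; box has {1,2,3,4,5,7,8,9} → only 6 remains.
row 4, column 5 = 9: row 4 has {1,3,4,5,6,7,8}; col 5 has {1,2,3,4,5,6,8}; box has {1,3,4,5,6,7,8} → only 9 remains.
row 9, column 4 = 9: row 9 has {1,2,3,4,5,6,8}; col 4 has {1,3,4,6,7,8}; box has {1,2,3,4,5,6,8} → only 9 remains.

9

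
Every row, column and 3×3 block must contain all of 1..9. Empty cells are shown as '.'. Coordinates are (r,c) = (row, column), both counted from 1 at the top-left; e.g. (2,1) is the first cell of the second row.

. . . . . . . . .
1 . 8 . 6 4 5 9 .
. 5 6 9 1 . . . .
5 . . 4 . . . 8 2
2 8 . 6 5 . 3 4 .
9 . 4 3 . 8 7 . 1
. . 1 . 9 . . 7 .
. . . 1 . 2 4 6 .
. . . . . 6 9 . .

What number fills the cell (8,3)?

9

(4,5) = 7 (sole candidate).
(4,7) = 6 (sole candidate).
(5,3) = 7 (sole candidate).
(5,9) = 9 (sole candidate).
(6,2) = 6 (sole candidate).
(6,5) = 2 (sole candidate).
(6,8) = 5 (sole candidate).
(4,3) = 3 (sole candidate).
(5,6) = 1 (sole candidate).
(4,2) = 1 (sole candidate).
(4,6) = 9 (sole candidate).
(1,9) = 6 (hidden single in row 1).
(7,1) = 6 (hidden single in row 7).
(7,2) = 4 (hidden single in row 7).
(1,1) = 4 (hidden single in row 1).
(3,9) = 4 (hidden single in row 3).
(3,7) = 8 (hidden single in row 3).
(7,7) = 2 (sole candidate).
(1,7) = 1 (sole candidate).
(3,8) = 2 (hidden single in row 3).
(1,8) = 3 (sole candidate).
(2,9) = 7 (sole candidate).
(9,8) = 1 (sole candidate).
(1,5) = 8 (sole candidate).
(2,4) = 2 (sole candidate).
(8,5) = 3 (sole candidate).
(9,5) = 4 (sole candidate).
(2,2) = 3 (sole candidate).
(3,1) = 7 (sole candidate).
(3,6) = 3 (sole candidate).
(7,6) = 5 (sole candidate).
(8,1) = 8 (sole candidate).
(8,9) = 5 (sole candidate).
(9,1) = 3 (sole candidate).
(9,9) = 8 (sole candidate).
(1,6) = 7 (sole candidate).
(7,4) = 8 (sole candidate).
(7,9) = 3 (sole candidate).
(8,3) = 9: row 8 has {1,2,3,4,5,6,8}; col 3 has {1,3,4,6,7,8}; box has {1,3,4,6,8} → only 9 remains.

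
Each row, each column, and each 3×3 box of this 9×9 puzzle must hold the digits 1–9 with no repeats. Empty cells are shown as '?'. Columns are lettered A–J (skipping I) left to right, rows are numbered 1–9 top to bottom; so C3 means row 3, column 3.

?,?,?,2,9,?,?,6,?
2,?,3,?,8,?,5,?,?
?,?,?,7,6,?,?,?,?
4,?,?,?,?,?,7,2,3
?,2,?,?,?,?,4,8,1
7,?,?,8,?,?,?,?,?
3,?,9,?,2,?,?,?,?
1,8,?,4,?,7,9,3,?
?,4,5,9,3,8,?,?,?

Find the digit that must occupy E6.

4

D2 = 1 (sole candidate).
F2 = 4 (sole candidate).
C5 = 6 (sole candidate).
C6 = 1 (sole candidate).
G6 = 6 (sole candidate).
C8 = 2 (sole candidate).
E8 = 5 (sole candidate).
J8 = 6 (sole candidate).
A9 = 6 (sole candidate).
C4 = 8 (sole candidate).
E4 = 1 (sole candidate).
E5 = 7 (sole candidate).
E6 = 4: row 6 has {1,6,7,8}; col 5 has {1,2,3,5,6,7,8,9}; box has {1,7,8} → only 4 remains.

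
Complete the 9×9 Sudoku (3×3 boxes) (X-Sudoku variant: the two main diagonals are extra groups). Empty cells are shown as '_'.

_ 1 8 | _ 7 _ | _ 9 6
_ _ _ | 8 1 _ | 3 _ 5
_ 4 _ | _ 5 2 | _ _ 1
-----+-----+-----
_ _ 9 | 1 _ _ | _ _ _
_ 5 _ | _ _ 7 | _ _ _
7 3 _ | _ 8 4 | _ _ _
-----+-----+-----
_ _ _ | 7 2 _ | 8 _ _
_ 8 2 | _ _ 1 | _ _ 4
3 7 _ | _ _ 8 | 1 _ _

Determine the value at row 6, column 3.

row 1, column 6 = 3: row 1 has {1,6,7,8,9}; col 6 has {1,2,4,7,8}; box has {1,2,5,7,8} → only 3 remains.
row 3, column 7 = 7: row 3 has {1,2,4,5}; col 7 has {1,3,8}; box has {1,3,5,6,9}; anti-diagonal has {3,6,8} → only 7 remains.
row 3, column 8 = 8: row 3 has {1,2,4,5,7}; col 8 has {9}; box has {1,3,5,6,7,9} → only 8 remains.
row 4, column 6 = 5: row 4 has {1,9}; col 6 has {1,2,3,4,7,8}; box has {1,4,7,8}; anti-diagonal has {3,6,7,8} → only 5 remains.
row 5, column 5 = 9: row 5 has {5,7}; col 5 has {1,2,5,7,8}; box has {1,4,5,7,8}; main diagonal has {1,4,8}; anti-diagonal has {3,5,6,7,8} → only 9 remains.
row 6, column 4 = 2: row 6 has {3,4,7,8}; col 4 has {1,7,8}; box has {1,4,5,7,8,9}; anti-diagonal has {3,5,6,7,8,9} → only 2 remains.
row 6, column 9 = 9: row 6 has {2,3,4,7,8}; col 9 has {1,4,5,6}; box has {} → only 9 remains.
row 7, column 9 = 3: row 7 has {2,7,8}; col 9 has {1,4,5,6,9}; box has {1,4,8} → only 3 remains.
row 9, column 9 = 2: row 9 has {1,3,7,8}; col 9 has {1,3,4,5,6,9}; box has {1,3,4,8}; main diagonal has {1,4,8,9} → only 2 remains.
row 1, column 1 = 5: row 1 has {1,3,6,7,8,9}; col 1 has {3,7}; box has {1,4,8}; main diagonal has {1,2,4,8,9} → only 5 remains.
row 1, column 4 = 4: row 1 has {1,3,5,6,7,8,9}; col 4 has {1,2,7,8}; box has {1,2,3,5,7,8} → only 4 remains.
row 1, column 7 = 2: row 1 has {1,3,4,5,6,7,8,9}; col 7 has {1,3,7,8}; box has {1,3,5,6,7,8,9} → only 2 remains.
row 2, column 2 = 6: row 2 has {1,3,5,8}; col 2 has {1,3,4,5,7,8}; box has {1,4,5,8}; main diagonal has {1,2,4,5,8,9} → only 6 remains.
row 2, column 3 = 7: row 2 has {1,3,5,6,8}; col 3 has {2,8,9}; box has {1,4,5,6,8} → only 7 remains.
row 2, column 6 = 9: row 2 has {1,3,5,6,7,8}; col 6 has {1,2,3,4,5,7,8}; box has {1,2,3,4,5,7,8} → only 9 remains.
row 2, column 8 = 4: row 2 has {1,3,5,6,7,8,9}; col 8 has {8,9}; box has {1,2,3,5,6,7,8,9}; anti-diagonal has {2,3,5,6,7,8,9} → only 4 remains.
row 3, column 1 = 9: row 3 has {1,2,4,5,7,8}; col 1 has {3,5,7}; box has {1,4,5,6,7,8} → only 9 remains.
row 3, column 3 = 3: row 3 has {1,2,4,5,7,8,9}; col 3 has {2,7,8,9}; box has {1,4,5,6,7,8,9}; main diagonal has {1,2,4,5,6,8,9} → only 3 remains.
row 3, column 4 = 6: row 3 has {1,2,3,4,5,7,8,9}; col 4 has {1,2,4,7,8}; box has {1,2,3,4,5,7,8,9} → only 6 remains.
row 4, column 2 = 2: row 4 has {1,5,9}; col 2 has {1,3,4,5,6,7,8}; box has {3,5,7,9} → only 2 remains.
row 5, column 4 = 3: row 5 has {5,7,9}; col 4 has {1,2,4,6,7,8}; box has {1,2,4,5,7,8,9} → only 3 remains.
row 5, column 9 = 8: row 5 has {3,5,7,9}; col 9 has {1,2,3,4,5,6,9}; box has {9} → only 8 remains.
row 7, column 2 = 9: row 7 has {2,3,7,8}; col 2 has {1,2,3,4,5,6,7,8}; box has {2,3,7,8} → only 9 remains.
row 7, column 3 = 1: row 7 has {2,3,7,8,9}; col 3 has {2,3,7,8,9}; box has {2,3,7,8,9}; anti-diagonal has {2,3,4,5,6,7,8,9} → only 1 remains.
row 7, column 6 = 6: row 7 has {1,2,3,7,8,9}; col 6 has {1,2,3,4,5,7,8,9}; box has {1,2,7,8} → only 6 remains.
row 7, column 8 = 5: row 7 has {1,2,3,6,7,8,9}; col 8 has {4,8,9}; box has {1,2,3,4,8} → only 5 remains.
row 8, column 1 = 6: row 8 has {1,2,4,8}; col 1 has {3,5,7,9}; box has {1,2,3,7,8,9} → only 6 remains.
row 8, column 5 = 3: row 8 has {1,2,4,6,8}; col 5 has {1,2,5,7,8,9}; box has {1,2,6,7,8} → only 3 remains.
row 8, column 7 = 9: row 8 has {1,2,3,4,6,8}; col 7 has {1,2,3,7,8}; box has {1,2,3,4,5,8} → only 9 remains.
row 8, column 8 = 7: row 8 has {1,2,3,4,6,8,9}; col 8 has {4,5,8,9}; box has {1,2,3,4,5,8,9}; main diagonal has {1,2,3,4,5,6,8,9} → only 7 remains.
row 9, column 5 = 4: row 9 has {1,2,3,7,8}; col 5 has {1,2,3,5,7,8,9}; box has {1,2,3,6,7,8} → only 4 remains.
row 9, column 8 = 6: row 9 has {1,2,3,4,7,8}; col 8 has {4,5,7,8,9}; box has {1,2,3,4,5,7,8,9} → only 6 remains.
row 2, column 1 = 2: row 2 has {1,3,4,5,6,7,8,9}; col 1 has {3,5,6,7,9}; box has {1,3,4,5,6,7,8,9} → only 2 remains.
row 4, column 5 = 6: row 4 has {1,2,5,9}; col 5 has {1,2,3,4,5,7,8,9}; box has {1,2,3,4,5,7,8,9} → only 6 remains.
row 4, column 7 = 4: row 4 has {1,2,5,6,9}; col 7 has {1,2,3,7,8,9}; box has {8,9} → only 4 remains.
row 4, column 8 = 3: row 4 has {1,2,4,5,6,9}; col 8 has {4,5,6,7,8,9}; box has {4,8,9} → only 3 remains.
row 4, column 9 = 7: row 4 has {1,2,3,4,5,6,9}; col 9 has {1,2,3,4,5,6,8,9}; box has {3,4,8,9} → only 7 remains.
row 5, column 7 = 6: row 5 has {3,5,7,8,9}; col 7 has {1,2,3,4,7,8,9}; box has {3,4,7,8,9} → only 6 remains.
row 6, column 3 = 6: row 6 has {2,3,4,7,8,9}; col 3 has {1,2,3,7,8,9}; box has {2,3,5,7,9} → only 6 remains.

6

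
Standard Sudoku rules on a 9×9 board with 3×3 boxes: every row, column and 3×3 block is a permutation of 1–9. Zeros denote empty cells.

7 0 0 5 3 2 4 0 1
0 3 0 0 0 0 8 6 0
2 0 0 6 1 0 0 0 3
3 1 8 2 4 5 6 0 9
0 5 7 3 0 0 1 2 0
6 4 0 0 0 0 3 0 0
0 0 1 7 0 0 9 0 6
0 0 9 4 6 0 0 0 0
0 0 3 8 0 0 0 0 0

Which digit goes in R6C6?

7

R1C3 = 6: row 1 has {1,2,3,4,5,7}; col 3 has {1,3,7,8,9}; box has {2,3,7} → only 6 remains.
R1C8 = 9: row 1 has {1,2,3,4,5,6,7}; col 8 has {2,6}; box has {1,3,4,6,8} → only 9 remains.
R2C4 = 9: row 2 has {3,6,8}; col 4 has {2,3,4,5,6,7,8}; box has {1,2,3,5,6} → only 9 remains.
R2C5 = 7: row 2 has {3,6,8,9}; col 5 has {1,3,4,6}; box has {1,2,3,5,6,9} → only 7 remains.
R2C6 = 4: row 2 has {3,6,7,8,9}; col 6 has {2,5}; box has {1,2,3,5,6,7,9} → only 4 remains.
R3C6 = 8: row 3 has {1,2,3,6}; col 6 has {2,4,5}; box has {1,2,3,4,5,6,7,9} → only 8 remains.
R4C8 = 7: row 4 has {1,2,3,4,5,6,8,9}; col 8 has {2,6,9}; box has {1,2,3,6,9} → only 7 remains.
R5C1 = 9: row 5 has {1,2,3,5,7}; col 1 has {2,3,6,7}; box has {1,3,4,5,6,7,8} → only 9 remains.
R5C5 = 8: row 5 has {1,2,3,5,7,9}; col 5 has {1,3,4,6,7}; box has {2,3,4,5} → only 8 remains.
R5C6 = 6: row 5 has {1,2,3,5,7,8,9}; col 6 has {2,4,5,8}; box has {2,3,4,5,8} → only 6 remains.
R5C9 = 4: row 5 has {1,2,3,5,6,7,8,9}; col 9 has {1,3,6,9}; box has {1,2,3,6,7,9} → only 4 remains.
R6C3 = 2: row 6 has {3,4,6}; col 3 has {1,3,6,7,8,9}; box has {1,3,4,5,6,7,8,9} → only 2 remains.
R6C4 = 1: row 6 has {2,3,4,6}; col 4 has {2,3,4,5,6,7,8,9}; box has {2,3,4,5,6,8} → only 1 remains.
R6C5 = 9: row 6 has {1,2,3,4,6}; col 5 has {1,3,4,6,7,8}; box has {1,2,3,4,5,6,8} → only 9 remains.
R6C6 = 7: row 6 has {1,2,3,4,6,9}; col 6 has {2,4,5,6,8}; box has {1,2,3,4,5,6,8,9} → only 7 remains.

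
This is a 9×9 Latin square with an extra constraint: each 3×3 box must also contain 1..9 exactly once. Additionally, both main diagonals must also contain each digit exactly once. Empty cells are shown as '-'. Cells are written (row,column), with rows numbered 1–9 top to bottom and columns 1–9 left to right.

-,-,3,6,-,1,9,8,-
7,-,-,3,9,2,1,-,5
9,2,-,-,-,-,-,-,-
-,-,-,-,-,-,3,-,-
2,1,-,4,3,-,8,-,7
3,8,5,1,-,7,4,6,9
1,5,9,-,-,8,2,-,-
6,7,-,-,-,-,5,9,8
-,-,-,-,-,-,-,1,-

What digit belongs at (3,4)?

5

(1,2) = 4 (sole candidate).
(1,9) = 2 (sole candidate).
(2,2) = 6 (sole candidate).
(2,3) = 8 (sole candidate).
(2,8) = 4 (sole candidate).
(3,3) = 1 (sole candidate).
(3,7) = 6 (sole candidate).
(3,9) = 3 (sole candidate).
(4,1) = 4 (sole candidate).
(4,2) = 9 (sole candidate).
(4,6) = 5 (sole candidate).
(4,8) = 2 (sole candidate).
(4,9) = 1 (sole candidate).
(5,3) = 6 (sole candidate).
(5,6) = 9 (sole candidate).
(5,8) = 5 (sole candidate).
(6,5) = 2 (sole candidate).
(7,4) = 7 (sole candidate).
(7,8) = 3 (sole candidate).
(8,4) = 2 (sole candidate).
(9,1) = 8 (sole candidate).
(9,2) = 3 (sole candidate).
(9,7) = 7 (sole candidate).
(9,9) = 4 (sole candidate).
(1,1) = 5 (sole candidate).
(1,5) = 7 (sole candidate).
(3,6) = 4 (sole candidate).
(3,8) = 7 (sole candidate).
(4,3) = 7 (sole candidate).
(4,4) = 8 (sole candidate).
(4,5) = 6 (sole candidate).
(7,5) = 4 (sole candidate).
(7,9) = 6 (sole candidate).
(8,3) = 4 (sole candidate).
(8,5) = 1 (sole candidate).
(8,6) = 3 (sole candidate).
(9,3) = 2 (sole candidate).
(9,5) = 5 (sole candidate).
(9,6) = 6 (sole candidate).
(3,4) = 5: row 3 has {1,2,3,4,6,7,9}; col 4 has {1,2,3,4,6,7,8}; box has {1,2,3,4,6,7,9} → only 5 remains.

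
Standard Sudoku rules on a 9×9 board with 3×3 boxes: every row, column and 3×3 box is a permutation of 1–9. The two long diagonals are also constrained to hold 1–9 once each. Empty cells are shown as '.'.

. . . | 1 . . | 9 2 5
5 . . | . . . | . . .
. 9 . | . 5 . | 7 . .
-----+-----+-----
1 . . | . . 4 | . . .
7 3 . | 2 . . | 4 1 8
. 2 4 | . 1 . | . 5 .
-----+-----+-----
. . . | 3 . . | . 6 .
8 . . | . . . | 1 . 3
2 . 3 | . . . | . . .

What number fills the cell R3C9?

R8C2 = 6: row 8 has {1,3,8}; col 2 has {2,3,9}; box has {2,3,8}; anti-diagonal has {2,4,5,7} → only 6 remains.
R5C5 = 9: row 5 has {1,2,3,4,7,8}; col 5 has {1,5}; box has {1,2,4}; main diagonal has {}; anti-diagonal has {2,4,5,6,7} → only 9 remains.
R6C4 = 8: row 6 has {1,2,4,5}; col 4 has {1,2,3}; box has {1,2,4,9}; anti-diagonal has {2,4,5,6,7,9} → only 8 remains.
R7C3 = 1: row 7 has {3,6}; col 3 has {3,4}; box has {2,3,6,8}; anti-diagonal has {2,4,5,6,7,8,9} → only 1 remains.
R2C8 = 3: row 2 has {5}; col 8 has {1,2,5,6}; box has {2,5,7,9}; anti-diagonal has {1,2,4,5,6,7,8,9} → only 3 remains.
R3C9 = 1: in row 3, 1 can only go here (every other open cell in that row sees a 1).

1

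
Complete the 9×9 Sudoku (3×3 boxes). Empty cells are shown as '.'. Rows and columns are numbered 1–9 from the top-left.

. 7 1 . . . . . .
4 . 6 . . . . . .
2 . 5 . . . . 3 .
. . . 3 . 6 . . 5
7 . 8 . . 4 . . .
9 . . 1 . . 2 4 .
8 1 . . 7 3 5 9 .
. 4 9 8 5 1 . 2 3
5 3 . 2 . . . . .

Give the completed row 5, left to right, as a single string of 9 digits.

r1c1 = 3 (sole candidate).
r4c1 = 1 (sole candidate).
r4c2 = 2 (sole candidate).
r4c3 = 4 (sole candidate).
r6c3 = 3 (sole candidate).
r6c5 = 8 (sole candidate).
r7c3 = 2 (sole candidate).
r8c1 = 6 (sole candidate).
r8c7 = 7 (sole candidate).
r9c3 = 7 (sole candidate).
r9c6 = 9 (sole candidate).
r4c5 = 9 (sole candidate).
r4c7 = 8 (sole candidate).
r4c8 = 7 (sole candidate).
r5c4 = 5: row 5 has {4,7,8}; col 4 has {1,2,3,8}; box has {1,3,4,6,8,9} → only 5 remains.
r5c5 = 2: row 5 has {4,5,7,8}; col 5 has {5,7,8,9}; box has {1,3,4,5,6,8,9} → only 2 remains.
r6c6 = 7 (sole candidate).
r6c9 = 6 (sole candidate).
r7c9 = 4 (sole candidate).
r3c6 = 8 (sole candidate).
r5c2 = 6: row 5 has {2,4,5,7,8}; col 2 has {1,2,3,4,7}; box has {1,2,3,4,7,8,9} → only 6 remains.
r5c8 = 1: row 5 has {2,4,5,6,7,8}; col 8 has {2,3,4,7,9}; box has {2,4,5,6,7,8} → only 1 remains.
r5c9 = 9: row 5 has {1,2,4,5,6,7,8}; col 9 has {3,4,5,6}; box has {1,2,4,5,6,7,8} → only 9 remains.
r6c2 = 5 (sole candidate).
r7c4 = 6 (sole candidate).
r9c5 = 4 (sole candidate).
r1c5 = 6 (sole candidate).
r3c2 = 9 (sole candidate).
r3c5 = 1 (sole candidate).
r3c9 = 7 (sole candidate).
r5c7 = 3: row 5 has {1,2,4,5,6,7,8,9}; col 7 has {2,5,7,8}; box has {1,2,4,5,6,7,8,9} → only 3 remains.

768524319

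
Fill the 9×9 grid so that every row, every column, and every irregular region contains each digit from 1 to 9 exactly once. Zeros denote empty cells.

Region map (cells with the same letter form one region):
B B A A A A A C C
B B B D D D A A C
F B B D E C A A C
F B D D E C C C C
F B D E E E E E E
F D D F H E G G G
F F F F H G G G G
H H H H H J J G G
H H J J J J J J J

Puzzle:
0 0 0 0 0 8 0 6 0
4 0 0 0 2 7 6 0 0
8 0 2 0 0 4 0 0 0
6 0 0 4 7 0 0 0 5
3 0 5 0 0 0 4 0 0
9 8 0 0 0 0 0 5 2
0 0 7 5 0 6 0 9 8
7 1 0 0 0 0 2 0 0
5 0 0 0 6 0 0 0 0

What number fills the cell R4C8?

3

R1C1 = 1 (sole candidate).
R6C4 = 1 (sole candidate).
R6C6 = 3 (sole candidate).
R6C7 = 7 (sole candidate).
R7C1 = 2 (sole candidate).
R7C2 = 4 (sole candidate).
R7C5 = 3 (sole candidate).
R7C7 = 1 (sole candidate).
R6C3 = 6 (sole candidate).
R6C5 = 4 (sole candidate).
R1C4 = 2 (hidden single in row 1).
R1C3 = 4 (hidden single in row 1).
R2C2 = 5 (hidden single in row 2).
R2C3 = 8 (hidden single in row 2).
R8C3 = 9 (sole candidate).
R8C5 = 8 (sole candidate).
R8C6 = 5 (sole candidate).
R9C2 = 2 (sole candidate).
R8C4 = 6 (sole candidate).
R3C2 = 6 (hidden single in row 3).
R5C9 = 6 (hidden single in row 5).
R5C2 = 7 (hidden single in row 5).
R1C9 = 7 (hidden single in row 1).
R3C8 = 7 (hidden single in row 3).
R9C4 = 7 (hidden single in row 9).
R5C4 = 8 (hidden single in column 4).
R2C8 = 1 (hidden single in region A).
R5C8 = 2 (sole candidate).
R4C6 = 2 (hidden single in row 4).
R4C3 = 1 (hidden single in row 4).
R9C3 = 3 (sole candidate).
R3C9 = 1 (hidden single in region C).
R9C6 = 1 (hidden single in row 9).
R5C6 = 9 (sole candidate).
R3C5 = 5 (sole candidate).
R5C5 = 1 (sole candidate).
R1C5 = 9 (sole candidate).
R3C7 = 3 (sole candidate).
R1C2 = 3 (sole candidate).
R1C7 = 5 (sole candidate).
R3C4 = 9 (sole candidate).
R4C2 = 9 (sole candidate).
R4C7 = 8 (sole candidate).
R4C8 = 3: row 4 has {1,2,4,5,6,7,8,9}; col 8 has {1,2,5,6,7,9}; region has {1,2,4,5,6,7,8} → only 3 remains.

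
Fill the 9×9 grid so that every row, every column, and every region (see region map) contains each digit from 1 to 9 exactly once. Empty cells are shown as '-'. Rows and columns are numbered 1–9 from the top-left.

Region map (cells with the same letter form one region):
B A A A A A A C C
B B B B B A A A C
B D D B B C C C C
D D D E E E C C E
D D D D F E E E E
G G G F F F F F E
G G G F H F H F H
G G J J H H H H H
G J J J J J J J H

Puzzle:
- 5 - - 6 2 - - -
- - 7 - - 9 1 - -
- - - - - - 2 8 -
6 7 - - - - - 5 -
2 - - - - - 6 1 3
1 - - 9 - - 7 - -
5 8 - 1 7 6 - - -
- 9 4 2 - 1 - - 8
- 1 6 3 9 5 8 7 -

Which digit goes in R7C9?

4

R5C2 = 4 (sole candidate).
R9C1 = 4 (sole candidate).
R9C9 = 2 (sole candidate).
R3C2 = 3 (sole candidate).
R3C1 = 9 (sole candidate).
R1C9 = 1 (hidden single in row 1).
R1C4 = 7 (hidden single in row 1).
R1C8 = 9 (hidden single in row 1).
R1C7 = 4 (hidden single in row 1).
R2C8 = 3 (sole candidate).
R4C7 = 3 (sole candidate).
R7C7 = 9 (sole candidate).
R7C9 = 4: row 7 has {1,5,6,7,8,9}; col 9 has {1,2,3,8}; region has {1,2,7,8,9} → only 4 remains.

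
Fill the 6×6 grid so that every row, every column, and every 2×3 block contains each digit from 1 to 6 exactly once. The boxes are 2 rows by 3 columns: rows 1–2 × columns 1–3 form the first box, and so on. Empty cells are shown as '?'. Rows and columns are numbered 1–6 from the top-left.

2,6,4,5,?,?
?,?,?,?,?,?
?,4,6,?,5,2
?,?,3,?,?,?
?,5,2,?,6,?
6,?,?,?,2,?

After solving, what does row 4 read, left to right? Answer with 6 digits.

r3c1 = 1: row 3 has {2,4,5,6}; col 1 has {2,6}; box has {3,4,6} → only 1 remains.
r3c4 = 3: row 3 has {1,2,4,5,6}; col 4 has {5}; box has {2,5} → only 3 remains.
r4c1 = 5: row 4 has {3}; col 1 has {1,2,6}; box has {1,3,4,6} → only 5 remains.
r4c2 = 2: row 4 has {3,5}; col 2 has {4,5,6}; box has {1,3,4,5,6} → only 2 remains.
r6c3 = 1: row 6 has {2,6}; col 3 has {2,3,4,6}; box has {2,5,6} → only 1 remains.
r6c4 = 4: row 6 has {1,2,6}; col 4 has {3,5}; box has {2,6} → only 4 remains.
r2c1 = 3: row 2 has {}; col 1 has {1,2,5,6}; box has {2,4,6} → only 3 remains.
r2c2 = 1: row 2 has {3}; col 2 has {2,4,5,6}; box has {2,3,4,6} → only 1 remains.
r2c3 = 5: row 2 has {1,3}; col 3 has {1,2,3,4,6}; box has {1,2,3,4,6} → only 5 remains.
r2c5 = 4: row 2 has {1,3,5}; col 5 has {2,5,6}; box has {5} → only 4 remains.
r2c6 = 6: row 2 has {1,3,4,5}; col 6 has {2}; box has {4,5} → only 6 remains.
r4c5 = 1: row 4 has {2,3,5}; col 5 has {2,4,5,6}; box has {2,3,5} → only 1 remains.
r4c6 = 4: row 4 has {1,2,3,5}; col 6 has {2,6}; box has {1,2,3,5} → only 4 remains.
r5c1 = 4: row 5 has {2,5,6}; col 1 has {1,2,3,5,6}; box has {1,2,5,6} → only 4 remains.
r5c4 = 1: row 5 has {2,4,5,6}; col 4 has {3,4,5}; box has {2,4,6} → only 1 remains.
r5c6 = 3: row 5 has {1,2,4,5,6}; col 6 has {2,4,6}; box has {1,2,4,6} → only 3 remains.
r6c2 = 3: row 6 has {1,2,4,6}; col 2 has {1,2,4,5,6}; box has {1,2,4,5,6} → only 3 remains.
r6c6 = 5: row 6 has {1,2,3,4,6}; col 6 has {2,3,4,6}; box has {1,2,3,4,6} → only 5 remains.
r1c5 = 3: row 1 has {2,4,5,6}; col 5 has {1,2,4,5,6}; box has {4,5,6} → only 3 remains.
r1c6 = 1: row 1 has {2,3,4,5,6}; col 6 has {2,3,4,5,6}; box has {3,4,5,6} → only 1 remains.
r2c4 = 2: row 2 has {1,3,4,5,6}; col 4 has {1,3,4,5}; box has {1,3,4,5,6} → only 2 remains.
r4c4 = 6: row 4 has {1,2,3,4,5}; col 4 has {1,2,3,4,5}; box has {1,2,3,4,5} → only 6 remains.

523614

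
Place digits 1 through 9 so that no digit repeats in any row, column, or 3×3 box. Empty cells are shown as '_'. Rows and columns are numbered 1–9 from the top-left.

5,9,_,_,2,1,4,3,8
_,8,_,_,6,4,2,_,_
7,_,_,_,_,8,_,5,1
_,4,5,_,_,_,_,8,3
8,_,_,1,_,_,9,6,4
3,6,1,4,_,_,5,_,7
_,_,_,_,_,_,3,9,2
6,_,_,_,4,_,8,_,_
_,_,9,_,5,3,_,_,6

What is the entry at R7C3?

R1C3 = 6 (sole candidate).
R1C4 = 7 (sole candidate).
R2C1 = 1 (sole candidate).
R2C3 = 3 (sole candidate).
R2C8 = 7 (sole candidate).
R2C9 = 9 (sole candidate).
R3C2 = 2 (sole candidate).
R3C3 = 4 (sole candidate).
R3C7 = 6 (sole candidate).
R4C7 = 1 (sole candidate).
R5C2 = 7 (sole candidate).
R5C3 = 2 (sole candidate).
R5C5 = 3 (sole candidate).
R5C6 = 5 (sole candidate).
R6C8 = 2 (sole candidate).
R7C1 = 4 (sole candidate).
R8C3 = 7 (sole candidate).
R8C8 = 1 (sole candidate).
R8C9 = 5 (sole candidate).
R9C1 = 2 (sole candidate).
R9C2 = 1 (sole candidate).
R9C4 = 8 (sole candidate).
R9C7 = 7 (sole candidate).
R9C8 = 4 (sole candidate).
R2C4 = 5 (sole candidate).
R3C5 = 9 (sole candidate).
R4C1 = 9 (sole candidate).
R4C5 = 7 (sole candidate).
R6C5 = 8 (sole candidate).
R6C6 = 9 (sole candidate).
R7C2 = 5 (sole candidate).
R7C3 = 8: row 7 has {2,3,4,5,9}; col 3 has {1,2,3,4,5,6,7,9}; box has {1,2,4,5,6,7,9} → only 8 remains.

8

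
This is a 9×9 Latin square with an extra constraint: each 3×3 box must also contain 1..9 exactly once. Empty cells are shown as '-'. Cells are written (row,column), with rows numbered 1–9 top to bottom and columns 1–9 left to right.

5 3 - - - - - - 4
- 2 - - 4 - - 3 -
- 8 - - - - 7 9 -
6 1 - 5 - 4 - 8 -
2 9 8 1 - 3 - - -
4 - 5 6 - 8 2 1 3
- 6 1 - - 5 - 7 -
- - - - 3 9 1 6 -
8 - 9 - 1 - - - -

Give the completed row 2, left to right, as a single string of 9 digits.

(1,8) = 2 (sole candidate).
(3,1) = 1 (sole candidate).
(4,7) = 9 (sole candidate).
(4,9) = 7 (sole candidate).
(5,5) = 7 (sole candidate).
(6,2) = 7 (sole candidate).
(6,5) = 9 (sole candidate).
(7,1) = 3 (sole candidate).
(8,1) = 7 (sole candidate).
(2,1) = 9: row 2 has {2,3,4}; col 1 has {1,2,3,4,5,6,7,8}; box has {1,2,3,5,8} → only 9 remains.
(4,3) = 3 (sole candidate).
(4,5) = 2 (sole candidate).
(7,5) = 8 (sole candidate).
(7,7) = 4 (sole candidate).
(9,8) = 5 (sole candidate).
(9,9) = 2 (sole candidate).
(1,5) = 6 (sole candidate).
(1,7) = 8 (sole candidate).
(3,5) = 5 (sole candidate).
(3,6) = 2 (sole candidate).
(3,9) = 6 (sole candidate).
(5,8) = 4 (sole candidate).
(5,9) = 5 (sole candidate).
(7,4) = 2 (sole candidate).
(7,9) = 9 (sole candidate).
(8,4) = 4 (sole candidate).
(8,9) = 8 (sole candidate).
(9,2) = 4 (sole candidate).
(9,4) = 7 (sole candidate).
(9,6) = 6 (sole candidate).
(9,7) = 3 (sole candidate).
(1,3) = 7 (sole candidate).
(1,4) = 9 (sole candidate).
(1,6) = 1 (sole candidate).
(2,3) = 6: row 2 has {2,3,4,9}; col 3 has {1,3,5,7,8,9}; box has {1,2,3,5,7,8,9} → only 6 remains.
(2,4) = 8: row 2 has {2,3,4,6,9}; col 4 has {1,2,4,5,6,7,9}; box has {1,2,4,5,6,9} → only 8 remains.
(2,6) = 7: row 2 has {2,3,4,6,8,9}; col 6 has {1,2,3,4,5,6,8,9}; box has {1,2,4,5,6,8,9} → only 7 remains.
(2,7) = 5: row 2 has {2,3,4,6,7,8,9}; col 7 has {1,2,3,4,7,8,9}; box has {2,3,4,6,7,8,9} → only 5 remains.
(2,9) = 1: row 2 has {2,3,4,5,6,7,8,9}; col 9 has {2,3,4,5,6,7,8,9}; box has {2,3,4,5,6,7,8,9} → only 1 remains.

926847531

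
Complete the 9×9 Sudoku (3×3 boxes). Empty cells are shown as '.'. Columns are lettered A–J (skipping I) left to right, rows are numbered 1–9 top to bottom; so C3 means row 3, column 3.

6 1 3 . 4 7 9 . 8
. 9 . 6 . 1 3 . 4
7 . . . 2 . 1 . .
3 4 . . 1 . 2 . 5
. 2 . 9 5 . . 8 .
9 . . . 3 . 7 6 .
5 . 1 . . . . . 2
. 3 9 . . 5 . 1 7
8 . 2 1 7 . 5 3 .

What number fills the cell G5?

D1 = 5 (sole candidate).
H1 = 2 (sole candidate).
A2 = 2 (sole candidate).
E2 = 8 (sole candidate).
D3 = 3 (sole candidate).
F3 = 9 (sole candidate).
H3 = 5 (sole candidate).
J3 = 6 (sole candidate).
H4 = 9 (sole candidate).
A5 = 1 (sole candidate).
G5 = 4: row 5 has {1,2,5,8,9}; col 7 has {1,2,3,5,7,9}; box has {2,5,6,7,8,9} → only 4 remains.

4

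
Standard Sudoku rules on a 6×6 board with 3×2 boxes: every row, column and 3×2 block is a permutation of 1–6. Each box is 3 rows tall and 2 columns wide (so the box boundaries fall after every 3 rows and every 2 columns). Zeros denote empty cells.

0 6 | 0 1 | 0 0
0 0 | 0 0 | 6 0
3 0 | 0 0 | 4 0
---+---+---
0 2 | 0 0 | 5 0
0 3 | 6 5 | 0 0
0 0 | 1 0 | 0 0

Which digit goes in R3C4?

6

R3C4 = 6: in row 3, 6 can only go here (every other open cell in that row sees a 6).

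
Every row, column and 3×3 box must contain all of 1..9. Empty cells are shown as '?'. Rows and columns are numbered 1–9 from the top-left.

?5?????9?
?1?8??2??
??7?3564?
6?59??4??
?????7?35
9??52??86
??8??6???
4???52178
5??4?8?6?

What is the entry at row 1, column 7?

row 2, column 1 = 3 (sole candidate).
row 2, column 8 = 5 (sole candidate).
row 2, column 9 = 7 (sole candidate).
row 3, column 9 = 1 (sole candidate).
row 4, column 9 = 2 (sole candidate).
row 5, column 7 = 9 (sole candidate).
row 6, column 7 = 7 (sole candidate).
row 7, column 8 = 2 (sole candidate).
row 8, column 4 = 3 (sole candidate).
row 9, column 7 = 3 (sole candidate).
row 9, column 9 = 9 (sole candidate).
row 1, column 7 = 8: row 1 has {5,9}; col 7 has {1,2,3,4,6,7,9}; box has {1,2,4,5,6,7,9} → only 8 remains.

8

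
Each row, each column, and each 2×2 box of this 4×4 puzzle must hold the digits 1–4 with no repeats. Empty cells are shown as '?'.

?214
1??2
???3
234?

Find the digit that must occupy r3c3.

r1c1 = 3 (sole candidate).
r2c2 = 4 (sole candidate).
r2c3 = 3 (sole candidate).
r3c1 = 4 (sole candidate).
r3c2 = 1 (sole candidate).
r3c3 = 2: row 3 has {1,3,4}; col 3 has {1,3,4}; box has {3,4} → only 2 remains.

2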